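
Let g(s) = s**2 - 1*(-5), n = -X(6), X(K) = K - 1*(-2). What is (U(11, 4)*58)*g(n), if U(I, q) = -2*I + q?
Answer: -72036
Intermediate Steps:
U(I, q) = q - 2*I
X(K) = 2 + K (X(K) = K + 2 = 2 + K)
n = -8 (n = -(2 + 6) = -1*8 = -8)
g(s) = 5 + s**2 (g(s) = s**2 + 5 = 5 + s**2)
(U(11, 4)*58)*g(n) = ((4 - 2*11)*58)*(5 + (-8)**2) = ((4 - 22)*58)*(5 + 64) = -18*58*69 = -1044*69 = -72036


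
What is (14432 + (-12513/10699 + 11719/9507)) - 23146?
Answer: -886341514112/101715393 ≈ -8713.9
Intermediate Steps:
(14432 + (-12513/10699 + 11719/9507)) - 23146 = (14432 + 6420490/101715393) - 23146 = 1467962972266/101715393 - 23146 = -886341514112/101715393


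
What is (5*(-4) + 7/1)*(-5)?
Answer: 65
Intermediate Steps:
(5*(-4) + 7/1)*(-5) = (-20 + 7*1)*(-5) = (-20 + 7)*(-5) = -13*(-5) = 65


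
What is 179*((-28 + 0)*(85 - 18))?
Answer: -335804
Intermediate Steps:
179*((-28 + 0)*(85 - 18)) = 179*(-28*67) = 179*(-1876) = -335804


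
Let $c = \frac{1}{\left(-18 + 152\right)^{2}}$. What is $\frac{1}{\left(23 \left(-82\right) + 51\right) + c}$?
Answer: $- \frac{17956}{32949259} \approx -0.00054496$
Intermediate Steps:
$c = \frac{1}{17956}$ ($c = \frac{1}{134^{2}} = \frac{1}{17956} \approx 5.5692 \cdot 10^{-5}$)
$\frac{1}{\left(23 \left(-82\right) + 51\right) + c} = \frac{1}{\left(23 \left(-82\right) + 51\right) + \frac{1}{17956}} = \frac{1}{\left(-1886 + 51\right) + \frac{1}{17956}} = \frac{1}{-1835 + \frac{1}{17956}} = \frac{1}{- \frac{32949259}{17956}} = - \frac{17956}{32949259}$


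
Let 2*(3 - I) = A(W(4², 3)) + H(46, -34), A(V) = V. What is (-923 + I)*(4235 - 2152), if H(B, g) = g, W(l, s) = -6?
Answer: -1874700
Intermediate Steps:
I = 23 (I = 3 - (-6 - 34)/2 = 3 - ½*(-40) = 3 + 20 = 23)
(-923 + I)*(4235 - 2152) = (-923 + 23)*(4235 - 2152) = -900*2083 = -1874700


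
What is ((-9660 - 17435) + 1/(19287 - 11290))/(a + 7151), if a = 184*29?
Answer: -216678714/99858539 ≈ -2.1699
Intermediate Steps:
a = 5336
((-9660 - 17435) + 1/(19287 - 11290))/(a + 7151) = ((-9660 - 17435) + 1/(19287 - 11290))/(5336 + 7151) = (-27095 + 1/7997)/12487 = (-27095 + 1/7997)*(1/12487) = -216678714/7997*1/12487 = -216678714/99858539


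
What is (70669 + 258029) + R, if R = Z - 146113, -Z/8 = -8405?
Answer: 249825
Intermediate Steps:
Z = 67240 (Z = -8*(-8405) = 67240)
R = -78873 (R = 67240 - 146113 = -78873)
(70669 + 258029) + R = (70669 + 258029) - 78873 = 328698 - 78873 = 249825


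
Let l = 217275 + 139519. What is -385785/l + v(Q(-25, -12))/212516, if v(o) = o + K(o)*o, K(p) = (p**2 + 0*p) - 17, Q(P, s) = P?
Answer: -43708836855/37912216852 ≈ -1.1529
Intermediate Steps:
K(p) = -17 + p**2 (K(p) = (p**2 + 0) - 17 = p**2 - 17 = -17 + p**2)
l = 356794
v(o) = o + o*(-17 + o**2) (v(o) = o + (-17 + o**2)*o = o + o*(-17 + o**2))
-385785/l + v(Q(-25, -12))/212516 = -385785/356794 - 25*(-16 + (-25)**2)/212516 = -385785*1/356794 - 25*(-16 + 625)*(1/212516) = -385785/356794 - 25*609*(1/212516) = -385785/356794 - 15225*1/212516 = -385785/356794 - 15225/212516 = -43708836855/37912216852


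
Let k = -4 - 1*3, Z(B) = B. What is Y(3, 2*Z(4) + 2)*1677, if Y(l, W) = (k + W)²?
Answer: 15093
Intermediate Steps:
k = -7 (k = -4 - 3 = -7)
Y(l, W) = (-7 + W)²
Y(3, 2*Z(4) + 2)*1677 = (-7 + (2*4 + 2))²*1677 = (-7 + (8 + 2))²*1677 = (-7 + 10)²*1677 = 3²*1677 = 9*1677 = 15093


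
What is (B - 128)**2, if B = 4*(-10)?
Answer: 28224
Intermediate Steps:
B = -40
(B - 128)**2 = (-40 - 128)**2 = (-168)**2 = 28224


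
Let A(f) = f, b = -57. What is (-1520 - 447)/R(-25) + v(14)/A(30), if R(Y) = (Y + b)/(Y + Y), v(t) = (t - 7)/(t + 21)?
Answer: -7376209/6150 ≈ -1199.4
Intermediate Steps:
v(t) = (-7 + t)/(21 + t)
R(Y) = (-57 + Y)/(2*Y) (R(Y) = (Y - 57)/(Y + Y) = (-57 + Y)/((2*Y)) = (-57 + Y)*(1/(2*Y)) = (-57 + Y)/(2*Y))
(-1520 - 447)/R(-25) + v(14)/A(30) = (-1520 - 447)/(((1/2)*(-57 - 25)/(-25))) + ((-7 + 14)/(21 + 14))/30 = -1967/((1/2)*(-1/25)*(-82)) + (7/35)*(1/30) = -1967/41/25 + ((1/35)*7)*(1/30) = -1967*25/41 + (1/5)*(1/30) = -49175/41 + 1/150 = -7376209/6150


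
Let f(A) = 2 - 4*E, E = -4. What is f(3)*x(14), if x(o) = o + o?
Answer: 504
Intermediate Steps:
f(A) = 18 (f(A) = 2 - 4*(-4) = 2 + 16 = 18)
x(o) = 2*o
f(3)*x(14) = 18*(2*14) = 18*28 = 504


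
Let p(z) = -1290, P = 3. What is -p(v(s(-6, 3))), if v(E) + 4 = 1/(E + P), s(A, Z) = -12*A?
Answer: 1290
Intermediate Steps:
s(A, Z) = -12*A
v(E) = -4 + 1/(3 + E) (v(E) = -4 + 1/(E + 3) = -4 + 1/(3 + E))
-p(v(s(-6, 3))) = -1*(-1290) = 1290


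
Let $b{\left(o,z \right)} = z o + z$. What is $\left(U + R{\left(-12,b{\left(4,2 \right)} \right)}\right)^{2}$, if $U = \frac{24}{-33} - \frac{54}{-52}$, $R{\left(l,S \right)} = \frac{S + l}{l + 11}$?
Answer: $\frac{436921}{81796} \approx 5.3416$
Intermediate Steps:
$b{\left(o,z \right)} = z + o z$ ($b{\left(o,z \right)} = o z + z = z + o z$)
$R{\left(l,S \right)} = \frac{S + l}{11 + l}$
$U = \frac{89}{286}$ ($U = 24 \left(- \frac{1}{33}\right) - - \frac{27}{26} = - \frac{8}{11} + \frac{27}{26} = \frac{89}{286} \approx 0.31119$)
$\left(U + R{\left(-12,b{\left(4,2 \right)} \right)}\right)^{2} = \left(\frac{89}{286} + \frac{2 \left(1 + 4\right) - 12}{11 - 12}\right)^{2} = \left(\frac{89}{286} + \frac{2 \cdot 5 - 12}{-1}\right)^{2} = \left(\frac{89}{286} - \left(10 - 12\right)\right)^{2} = \left(\frac{89}{286} - -2\right)^{2} = \left(\frac{89}{286} + 2\right)^{2} = \left(\frac{661}{286}\right)^{2} = \frac{436921}{81796}$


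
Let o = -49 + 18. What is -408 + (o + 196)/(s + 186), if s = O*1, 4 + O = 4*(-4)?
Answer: -67563/166 ≈ -407.01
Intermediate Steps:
O = -20 (O = -4 + 4*(-4) = -4 - 16 = -20)
o = -31
s = -20 (s = -20*1 = -20)
-408 + (o + 196)/(s + 186) = -408 + (-31 + 196)/(-20 + 186) = -408 + 165/166 = -67563/166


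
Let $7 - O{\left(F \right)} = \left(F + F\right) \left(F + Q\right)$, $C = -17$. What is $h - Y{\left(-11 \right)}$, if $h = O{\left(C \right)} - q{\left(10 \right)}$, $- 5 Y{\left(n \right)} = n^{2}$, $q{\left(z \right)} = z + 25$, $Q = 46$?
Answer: $\frac{4911}{5} \approx 982.2$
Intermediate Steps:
$O{\left(F \right)} = 7 - 2 F \left(46 + F\right)$ ($O{\left(F \right)} = 7 - \left(F + F\right) \left(F + 46\right) = 7 - 2 F \left(46 + F\right)$)
$q{\left(z \right)} = 25 + z$
$Y{\left(n \right)} = - \frac{n^{2}}{5}$
$h = 958$ ($h = \left(7 - -1564 - 2 \left(-17\right)^{2}\right) - \left(25 + 10\right) = \left(7 + 1564 - 578\right) - 35 = 993 - 35 = 958$)
$h - Y{\left(-11 \right)} = 958 - - \frac{\left(-11\right)^{2}}{5} = 958 - \left(- \frac{1}{5}\right) 121 = 958 - - \frac{121}{5} = 958 + \frac{121}{5} = \frac{4911}{5}$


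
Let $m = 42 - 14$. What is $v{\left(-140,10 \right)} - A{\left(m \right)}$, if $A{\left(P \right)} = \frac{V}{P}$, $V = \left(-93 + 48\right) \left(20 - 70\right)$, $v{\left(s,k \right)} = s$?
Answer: $- \frac{3085}{14} \approx -220.36$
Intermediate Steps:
$V = 2250$ ($V = \left(-45\right) \left(-50\right) = 2250$)
$m = 28$ ($m = 42 - 14 = 28$)
$A{\left(P \right)} = \frac{2250}{P}$
$v{\left(-140,10 \right)} - A{\left(m \right)} = -140 - \frac{2250}{28} = -140 - 2250 \cdot \frac{1}{28} = -140 - \frac{1125}{14} = - \frac{3085}{14}$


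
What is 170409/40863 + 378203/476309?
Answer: 32207283190/6487804889 ≈ 4.9643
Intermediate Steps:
170409/40863 + 378203/476309 = 170409*(1/40863) + 378203*(1/476309) = 56803/13621 + 378203/476309 = 32207283190/6487804889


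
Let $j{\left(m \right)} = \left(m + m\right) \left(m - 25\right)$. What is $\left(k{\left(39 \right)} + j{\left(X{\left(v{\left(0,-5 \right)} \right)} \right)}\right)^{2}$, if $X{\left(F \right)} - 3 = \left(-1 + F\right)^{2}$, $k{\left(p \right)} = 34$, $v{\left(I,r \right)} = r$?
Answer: $1267876$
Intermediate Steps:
$X{\left(F \right)} = 3 + \left(-1 + F\right)^{2}$
$j{\left(m \right)} = 2 m \left(-25 + m\right)$
$\left(k{\left(39 \right)} + j{\left(X{\left(v{\left(0,-5 \right)} \right)} \right)}\right)^{2} = \left(34 + 2 \left(3 + \left(-1 - 5\right)^{2}\right) \left(-25 + \left(3 + \left(-1 - 5\right)^{2}\right)\right)\right)^{2} = \left(34 + 2 \left(3 + \left(-6\right)^{2}\right) \left(-25 + \left(3 + \left(-6\right)^{2}\right)\right)\right)^{2} = \left(34 + 2 \left(3 + 36\right) \left(-25 + \left(3 + 36\right)\right)\right)^{2} = \left(34 + 2 \cdot 39 \left(-25 + 39\right)\right)^{2} = \left(34 + 2 \cdot 39 \cdot 14\right)^{2} = \left(34 + 1092\right)^{2} = 1126^{2} = 1267876$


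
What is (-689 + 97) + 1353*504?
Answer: 681320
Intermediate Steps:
(-689 + 97) + 1353*504 = -592 + 681912 = 681320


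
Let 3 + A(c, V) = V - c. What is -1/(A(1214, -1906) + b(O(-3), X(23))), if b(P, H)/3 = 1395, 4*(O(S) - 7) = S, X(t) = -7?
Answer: -1/1062 ≈ -0.00094162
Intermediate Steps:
A(c, V) = -3 + V - c (A(c, V) = -3 + (V - c) = -3 + V - c)
O(S) = 7 + S/4
b(P, H) = 4185 (b(P, H) = 3*1395 = 4185)
-1/(A(1214, -1906) + b(O(-3), X(23))) = -1/((-3 - 1906 - 1*1214) + 4185) = -1/((-3 - 1906 - 1214) + 4185) = -1/(-3123 + 4185) = -1/1062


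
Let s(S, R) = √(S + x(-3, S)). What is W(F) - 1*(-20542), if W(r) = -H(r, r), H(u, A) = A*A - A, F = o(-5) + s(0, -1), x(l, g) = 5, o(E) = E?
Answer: 20507 + 11*√5 ≈ 20532.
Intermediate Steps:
s(S, R) = √(5 + S) (s(S, R) = √(S + 5) = √(5 + S))
F = -5 + √5 (F = -5 + √(5 + 0) = -5 + √5 ≈ -2.7639)
H(u, A) = A² - A
W(r) = -r*(-1 + r)
W(F) - 1*(-20542) = (-5 + √5)*(1 - (-5 + √5)) - 1*(-20542) = (-5 + √5)*(1 + (5 - √5)) + 20542 = (-5 + √5)*(6 - √5) + 20542 = 20542 + (-5 + √5)*(6 - √5)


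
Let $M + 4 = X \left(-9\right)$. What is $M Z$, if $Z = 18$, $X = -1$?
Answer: $90$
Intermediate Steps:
$M = 5$ ($M = -4 - -9 = -4 + 9 = 5$)
$M Z = 5 \cdot 18 = 90$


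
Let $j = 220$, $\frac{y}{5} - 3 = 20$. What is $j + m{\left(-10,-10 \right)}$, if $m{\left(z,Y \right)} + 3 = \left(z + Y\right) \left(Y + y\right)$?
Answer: $-1883$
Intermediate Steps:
$y = 115$ ($y = 15 + 5 \cdot 20 = 15 + 100 = 115$)
$m{\left(z,Y \right)} = -3 + \left(115 + Y\right) \left(Y + z\right)$ ($m{\left(z,Y \right)} = -3 + \left(z + Y\right) \left(Y + 115\right) = -3 + \left(Y + z\right) \left(115 + Y\right) = -3 + \left(115 + Y\right) \left(Y + z\right)$)
$j + m{\left(-10,-10 \right)} = 220 + \left(-3 + \left(-10\right)^{2} + 115 \left(-10\right) + 115 \left(-10\right) - -100\right) = 220 - 2103 = -1883$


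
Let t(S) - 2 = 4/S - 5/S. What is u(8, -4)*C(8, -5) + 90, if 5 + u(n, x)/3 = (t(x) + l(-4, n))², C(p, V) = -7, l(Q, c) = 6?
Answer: -19749/16 ≈ -1234.3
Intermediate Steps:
t(S) = 2 - 1/S (t(S) = 2 + (4/S - 5/S) = 2 - 1/S)
u(n, x) = -15 + 3*(8 - 1/x)² (u(n, x) = -15 + 3*((2 - 1/x) + 6)² = -15 + 3*(8 - 1/x)²)
u(8, -4)*C(8, -5) + 90 = (177 - 48/(-4) + 3/(-4)²)*(-7) + 90 = (177 - 48*(-¼) + 3*(1/16))*(-7) + 90 = (177 + 12 + 3/16)*(-7) + 90 = (3027/16)*(-7) + 90 = -21189/16 + 90 = -19749/16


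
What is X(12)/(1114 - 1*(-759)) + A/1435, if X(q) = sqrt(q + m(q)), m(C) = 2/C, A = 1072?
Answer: 1072/1435 + sqrt(438)/11238 ≈ 0.74890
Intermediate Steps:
X(q) = sqrt(q + 2/q)
X(12)/(1114 - 1*(-759)) + A/1435 = sqrt(12 + 2/12)/(1114 - 1*(-759)) + 1072/1435 = sqrt(12 + 2*(1/12))/(1114 + 759) + 1072*(1/1435) = sqrt(12 + 1/6)/1873 + 1072/1435 = sqrt(73/6)*(1/1873) + 1072/1435 = (sqrt(438)/6)*(1/1873) + 1072/1435 = sqrt(438)/11238 + 1072/1435 = 1072/1435 + sqrt(438)/11238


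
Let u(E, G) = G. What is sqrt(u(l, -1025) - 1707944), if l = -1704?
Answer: I*sqrt(1708969) ≈ 1307.3*I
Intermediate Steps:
sqrt(u(l, -1025) - 1707944) = sqrt(-1025 - 1707944) = sqrt(-1708969) = I*sqrt(1708969)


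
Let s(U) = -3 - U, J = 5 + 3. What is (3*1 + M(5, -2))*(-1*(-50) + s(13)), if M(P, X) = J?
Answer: 374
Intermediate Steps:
J = 8
M(P, X) = 8
(3*1 + M(5, -2))*(-1*(-50) + s(13)) = (3*1 + 8)*(-1*(-50) + (-3 - 1*13)) = (3 + 8)*(50 + (-3 - 13)) = 11*(50 - 16) = 11*34 = 374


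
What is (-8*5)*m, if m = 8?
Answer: -320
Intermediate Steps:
(-8*5)*m = -8*5*8 = -40*8 = -320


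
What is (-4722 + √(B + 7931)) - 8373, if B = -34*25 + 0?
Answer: -13095 + √7081 ≈ -13011.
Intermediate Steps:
B = -850 (B = -850 + 0 = -850)
(-4722 + √(B + 7931)) - 8373 = (-4722 + √(-850 + 7931)) - 8373 = (-4722 + √7081) - 8373 = -13095 + √7081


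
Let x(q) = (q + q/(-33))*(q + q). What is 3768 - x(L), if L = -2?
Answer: 124088/33 ≈ 3760.2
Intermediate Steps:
x(q) = 64*q**2/33 (x(q) = (q + q*(-1/33))*(2*q) = (q - q/33)*(2*q) = (32*q/33)*(2*q) = 64*q**2/33)
3768 - x(L) = 3768 - 64*(-2)**2/33 = 3768 - 64*4/33 = 3768 - 1*256/33 = 3768 - 256/33 = 124088/33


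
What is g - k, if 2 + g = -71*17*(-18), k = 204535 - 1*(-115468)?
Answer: -298279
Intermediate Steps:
k = 320003 (k = 204535 + 115468 = 320003)
g = 21724 (g = -2 - 71*17*(-18) = -2 - 1207*(-18) = -2 + 21726 = 21724)
g - k = 21724 - 1*320003 = 21724 - 320003 = -298279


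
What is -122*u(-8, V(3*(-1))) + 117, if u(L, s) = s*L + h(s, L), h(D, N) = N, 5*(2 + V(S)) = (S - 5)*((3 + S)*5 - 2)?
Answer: 11321/5 ≈ 2264.2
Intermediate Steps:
V(S) = -2 + (-5 + S)*(13 + 5*S)/5 (V(S) = -2 + ((S - 5)*((3 + S)*5 - 2))/5 = -2 + ((-5 + S)*((15 + 5*S) - 2))/5 = -2 + ((-5 + S)*(13 + 5*S))/5 = -2 + (-5 + S)*(13 + 5*S)/5)
u(L, s) = L + L*s (u(L, s) = s*L + L = L*s + L = L + L*s)
-122*u(-8, V(3*(-1))) + 117 = -(-976)*(1 + (-15 + (3*(-1))² - 36*(-1)/5)) + 117 = -(-976)*(1 + (-15 + (-3)² - 12/5*(-3))) + 117 = -(-976)*(1 + (-15 + 9 + 36/5)) + 117 = -(-976)*(1 + 6/5) + 117 = -(-976)*11/5 + 117 = -122*(-88/5) + 117 = 10736/5 + 117 = 11321/5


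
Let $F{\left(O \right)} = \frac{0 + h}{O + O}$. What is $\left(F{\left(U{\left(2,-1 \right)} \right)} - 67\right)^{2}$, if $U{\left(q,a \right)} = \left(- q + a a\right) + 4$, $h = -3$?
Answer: $\frac{18225}{4} \approx 4556.3$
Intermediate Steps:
$U{\left(q,a \right)} = 4 + a^{2} - q$ ($U{\left(q,a \right)} = \left(- q + a^{2}\right) + 4 = \left(a^{2} - q\right) + 4 = 4 + a^{2} - q$)
$F{\left(O \right)} = - \frac{3}{2 O}$ ($F{\left(O \right)} = \frac{0 - 3}{O + O} = - \frac{3}{2 O}$)
$\left(F{\left(U{\left(2,-1 \right)} \right)} - 67\right)^{2} = \left(- \frac{3}{2 \left(4 + \left(-1\right)^{2} - 2\right)} - 67\right)^{2} = \left(- \frac{3}{2 \left(4 + 1 - 2\right)} - 67\right)^{2} = \left(- \frac{3}{2 \cdot 3} - 67\right)^{2} = \left(\left(- \frac{3}{2}\right) \frac{1}{3} - 67\right)^{2} = \left(- \frac{1}{2} - 67\right)^{2} = \left(- \frac{135}{2}\right)^{2} = \frac{18225}{4}$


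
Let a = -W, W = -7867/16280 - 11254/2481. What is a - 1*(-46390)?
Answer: 1873926378347/40390680 ≈ 46395.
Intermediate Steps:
W = -202733147/40390680 (W = -7867*1/16280 - 11254*1/2481 = -7867/16280 - 11254/2481 = -202733147/40390680 ≈ -5.0193)
a = 202733147/40390680 (a = -1*(-202733147/40390680) = 202733147/40390680 ≈ 5.0193)
a - 1*(-46390) = 202733147/40390680 - 1*(-46390) = 202733147/40390680 + 46390 = 1873926378347/40390680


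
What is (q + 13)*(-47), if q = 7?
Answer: -940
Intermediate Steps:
(q + 13)*(-47) = (7 + 13)*(-47) = 20*(-47) = -940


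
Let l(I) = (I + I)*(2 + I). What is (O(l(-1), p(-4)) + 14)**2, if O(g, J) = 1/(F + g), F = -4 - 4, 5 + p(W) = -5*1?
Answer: 19321/100 ≈ 193.21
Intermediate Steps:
p(W) = -10 (p(W) = -5 - 5*1 = -5 - 5 = -10)
F = -8
l(I) = 2*I*(2 + I) (l(I) = (2*I)*(2 + I) = 2*I*(2 + I))
O(g, J) = 1/(-8 + g)
(O(l(-1), p(-4)) + 14)**2 = (1/(-8 + 2*(-1)*(2 - 1)) + 14)**2 = (1/(-8 + 2*(-1)*1) + 14)**2 = (1/(-8 - 2) + 14)**2 = (1/(-10) + 14)**2 = (-1/10 + 14)**2 = (139/10)**2 = 19321/100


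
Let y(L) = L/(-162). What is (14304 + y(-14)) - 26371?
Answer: -977420/81 ≈ -12067.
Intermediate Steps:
y(L) = -L/162 (y(L) = L*(-1/162) = -L/162)
(14304 + y(-14)) - 26371 = (14304 - 1/162*(-14)) - 26371 = (14304 + 7/81) - 26371 = 1158631/81 - 26371 = -977420/81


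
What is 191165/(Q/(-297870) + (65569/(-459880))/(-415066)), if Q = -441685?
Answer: 1086918120153922508400/8430909617649283 ≈ 1.2892e+5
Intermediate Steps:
191165/(Q/(-297870) + (65569/(-459880))/(-415066)) = 191165/(-441685/(-297870) + (65569/(-459880))/(-415066)) = 191165/(-441685*(-1/297870) + (65569*(-1/459880))*(-1/415066)) = 191165/(88337/59574 - 65569/459880*(-1/415066)) = 191165/(88337/59574 + 65569/190880552080) = 191165/(8430909617649283/5685759004806960) = 191165*(5685759004806960/8430909617649283) = 1086918120153922508400/8430909617649283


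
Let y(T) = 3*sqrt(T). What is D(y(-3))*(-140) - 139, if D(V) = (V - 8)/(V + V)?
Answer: -209 - 560*I*sqrt(3)/9 ≈ -209.0 - 107.77*I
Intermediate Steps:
D(V) = (-8 + V)/(2*V) (D(V) = (-8 + V)/((2*V)) = (-8 + V)*(1/(2*V)) = (-8 + V)/(2*V))
D(y(-3))*(-140) - 139 = ((-8 + 3*sqrt(-3))/(2*((3*sqrt(-3)))))*(-140) - 139 = ((-8 + 3*(I*sqrt(3)))/(2*((3*(I*sqrt(3))))))*(-140) - 139 = ((-8 + 3*I*sqrt(3))/(2*((3*I*sqrt(3)))))*(-140) - 139 = ((-I*sqrt(3)/9)*(-8 + 3*I*sqrt(3))/2)*(-140) - 139 = -I*sqrt(3)*(-8 + 3*I*sqrt(3))/18*(-140) - 139 = 70*I*sqrt(3)*(-8 + 3*I*sqrt(3))/9 - 139 = -139 + 70*I*sqrt(3)*(-8 + 3*I*sqrt(3))/9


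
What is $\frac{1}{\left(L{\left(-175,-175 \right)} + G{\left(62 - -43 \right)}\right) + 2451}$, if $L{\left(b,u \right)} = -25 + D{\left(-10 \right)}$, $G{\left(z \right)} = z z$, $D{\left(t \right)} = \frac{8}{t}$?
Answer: $\frac{5}{67251} \approx 7.4348 \cdot 10^{-5}$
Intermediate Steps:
$G{\left(z \right)} = z^{2}$
$L{\left(b,u \right)} = - \frac{129}{5}$ ($L{\left(b,u \right)} = -25 + \frac{8}{-10} = -25 + 8 \left(- \frac{1}{10}\right) = -25 - \frac{4}{5} = - \frac{129}{5}$)
$\frac{1}{\left(L{\left(-175,-175 \right)} + G{\left(62 - -43 \right)}\right) + 2451} = \frac{1}{\left(- \frac{129}{5} + \left(62 - -43\right)^{2}\right) + 2451} = \frac{1}{\left(- \frac{129}{5} + \left(62 + 43\right)^{2}\right) + 2451} = \frac{1}{\left(- \frac{129}{5} + 105^{2}\right) + 2451} = \frac{1}{\left(- \frac{129}{5} + 11025\right) + 2451} = \frac{1}{\frac{54996}{5} + 2451} = \frac{1}{\frac{67251}{5}} = \frac{5}{67251}$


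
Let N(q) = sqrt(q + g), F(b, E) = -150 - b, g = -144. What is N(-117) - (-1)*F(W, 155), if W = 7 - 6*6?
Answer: -121 + 3*I*sqrt(29) ≈ -121.0 + 16.155*I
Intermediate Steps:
W = -29 (W = 7 - 36 = -29)
N(q) = sqrt(-144 + q) (N(q) = sqrt(q - 144) = sqrt(-144 + q))
N(-117) - (-1)*F(W, 155) = sqrt(-144 - 117) - (-1)*(-150 - 1*(-29)) = sqrt(-261) - (-1)*(-150 + 29) = 3*I*sqrt(29) - (-1)*(-121) = 3*I*sqrt(29) - 1*121 = 3*I*sqrt(29) - 121 = -121 + 3*I*sqrt(29)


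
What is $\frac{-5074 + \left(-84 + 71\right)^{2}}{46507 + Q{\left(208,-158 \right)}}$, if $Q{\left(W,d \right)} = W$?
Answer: $- \frac{981}{9343} \approx -0.105$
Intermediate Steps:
$\frac{-5074 + \left(-84 + 71\right)^{2}}{46507 + Q{\left(208,-158 \right)}} = \frac{-5074 + \left(-84 + 71\right)^{2}}{46507 + 208} = \frac{-5074 + \left(-13\right)^{2}}{46715} = \left(-5074 + 169\right) \frac{1}{46715} = \left(-4905\right) \frac{1}{46715} = - \frac{981}{9343}$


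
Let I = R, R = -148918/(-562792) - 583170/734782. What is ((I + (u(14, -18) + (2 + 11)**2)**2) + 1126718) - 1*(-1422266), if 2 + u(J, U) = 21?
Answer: 267173867366308017/103382357836 ≈ 2.5843e+6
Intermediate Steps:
u(J, U) = 19 (u(J, U) = -2 + 21 = 19)
R = -54695286191/103382357836 (R = -148918*(-1/562792) - 583170*1/734782 = 74459/281396 - 291585/367391 = -54695286191/103382357836 ≈ -0.52906)
I = -54695286191/103382357836 ≈ -0.52906
((I + (u(14, -18) + (2 + 11)**2)**2) + 1126718) - 1*(-1422266) = ((-54695286191/103382357836 + (19 + (2 + 11)**2)**2) + 1126718) - 1*(-1422266) = ((-54695286191/103382357836 + (19 + 13**2)**2) + 1126718) + 1422266 = ((-54695286191/103382357836 + (19 + 169)**2) + 1126718) + 1422266 = ((-54695286191/103382357836 + 188**2) + 1126718) + 1422266 = ((-54695286191/103382357836 + 35344) + 1126718) + 1422266 = (3653891360069393/103382357836 + 1126718) + 1422266 = 120136654816331641/103382357836 + 1422266 = 267173867366308017/103382357836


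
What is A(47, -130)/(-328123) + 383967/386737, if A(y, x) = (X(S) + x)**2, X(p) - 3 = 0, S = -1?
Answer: 119750722868/126897304651 ≈ 0.94368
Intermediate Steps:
X(p) = 3 (X(p) = 3 + 0 = 3)
A(y, x) = (3 + x)**2
A(47, -130)/(-328123) + 383967/386737 = (3 - 130)**2/(-328123) + 383967/386737 = (-127)**2*(-1/328123) + 383967*(1/386737) = 16129*(-1/328123) + 383967/386737 = -16129/328123 + 383967/386737 = 119750722868/126897304651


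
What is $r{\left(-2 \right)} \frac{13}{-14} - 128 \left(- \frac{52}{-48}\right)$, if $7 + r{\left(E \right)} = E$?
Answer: $- \frac{5473}{42} \approx -130.31$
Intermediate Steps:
$r{\left(E \right)} = -7 + E$
$r{\left(-2 \right)} \frac{13}{-14} - 128 \left(- \frac{52}{-48}\right) = \left(-7 - 2\right) \frac{13}{-14} - 128 \left(- \frac{52}{-48}\right) = - 9 \cdot 13 \left(- \frac{1}{14}\right) - 128 \left(\left(-52\right) \left(- \frac{1}{48}\right)\right) = \left(-9\right) \left(- \frac{13}{14}\right) - \frac{416}{3} = \frac{117}{14} - \frac{416}{3} = - \frac{5473}{42}$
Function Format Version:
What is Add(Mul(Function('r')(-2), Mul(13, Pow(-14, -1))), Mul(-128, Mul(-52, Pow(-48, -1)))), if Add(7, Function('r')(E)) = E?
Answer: Rational(-5473, 42) ≈ -130.31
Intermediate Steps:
Function('r')(E) = Add(-7, E)
Add(Mul(Function('r')(-2), Mul(13, Pow(-14, -1))), Mul(-128, Mul(-52, Pow(-48, -1)))) = Add(Mul(Add(-7, -2), Mul(13, Pow(-14, -1))), Mul(-128, Mul(-52, Pow(-48, -1)))) = Add(Mul(-9, Mul(13, Rational(-1, 14))), Mul(-128, Mul(-52, Rational(-1, 48)))) = Add(Mul(-9, Rational(-13, 14)), Mul(-128, Rational(13, 12))) = Add(Rational(117, 14), Rational(-416, 3)) = Rational(-5473, 42)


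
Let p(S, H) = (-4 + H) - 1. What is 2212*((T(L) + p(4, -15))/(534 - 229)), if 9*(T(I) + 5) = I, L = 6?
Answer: -161476/915 ≈ -176.48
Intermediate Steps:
T(I) = -5 + I/9
p(S, H) = -5 + H
2212*((T(L) + p(4, -15))/(534 - 229)) = 2212*(((-5 + (1/9)*6) + (-5 - 15))/(534 - 229)) = 2212*(((-5 + 2/3) - 20)/305) = 2212*((-13/3 - 20)*(1/305)) = 2212*(-73/3*1/305) = 2212*(-73/915) = -161476/915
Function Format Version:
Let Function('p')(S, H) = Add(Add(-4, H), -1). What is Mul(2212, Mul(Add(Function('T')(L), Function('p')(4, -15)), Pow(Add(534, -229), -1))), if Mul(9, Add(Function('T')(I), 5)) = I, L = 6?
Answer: Rational(-161476, 915) ≈ -176.48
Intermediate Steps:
Function('T')(I) = Add(-5, Mul(Rational(1, 9), I))
Function('p')(S, H) = Add(-5, H)
Mul(2212, Mul(Add(Function('T')(L), Function('p')(4, -15)), Pow(Add(534, -229), -1))) = Mul(2212, Mul(Add(Add(-5, Mul(Rational(1, 9), 6)), Add(-5, -15)), Pow(Add(534, -229), -1))) = Mul(2212, Mul(Add(Add(-5, Rational(2, 3)), -20), Pow(305, -1))) = Mul(2212, Mul(Add(Rational(-13, 3), -20), Rational(1, 305))) = Mul(2212, Mul(Rational(-73, 3), Rational(1, 305))) = Mul(2212, Rational(-73, 915)) = Rational(-161476, 915)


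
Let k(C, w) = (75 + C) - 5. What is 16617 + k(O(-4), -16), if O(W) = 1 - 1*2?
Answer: 16686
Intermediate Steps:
O(W) = -1 (O(W) = 1 - 2 = -1)
k(C, w) = 70 + C
16617 + k(O(-4), -16) = 16617 + (70 - 1) = 16617 + 69 = 16686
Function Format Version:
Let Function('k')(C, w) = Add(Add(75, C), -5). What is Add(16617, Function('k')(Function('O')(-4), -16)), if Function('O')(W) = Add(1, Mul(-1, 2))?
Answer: 16686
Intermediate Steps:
Function('O')(W) = -1 (Function('O')(W) = Add(1, -2) = -1)
Function('k')(C, w) = Add(70, C)
Add(16617, Function('k')(Function('O')(-4), -16)) = Add(16617, Add(70, -1)) = Add(16617, 69) = 16686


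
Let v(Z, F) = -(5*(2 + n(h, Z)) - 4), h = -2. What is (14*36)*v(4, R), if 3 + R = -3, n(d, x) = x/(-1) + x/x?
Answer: 4536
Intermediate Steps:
n(d, x) = 1 - x (n(d, x) = x*(-1) + 1 = -x + 1 = 1 - x)
R = -6 (R = -3 - 3 = -6)
v(Z, F) = -11 + 5*Z (v(Z, F) = -(5*(2 + (1 - Z)) - 4) = -(5*(3 - Z) - 4) = -((15 - 5*Z) - 4) = -(11 - 5*Z) = -11 + 5*Z)
(14*36)*v(4, R) = (14*36)*(-11 + 5*4) = 504*(-11 + 20) = 504*9 = 4536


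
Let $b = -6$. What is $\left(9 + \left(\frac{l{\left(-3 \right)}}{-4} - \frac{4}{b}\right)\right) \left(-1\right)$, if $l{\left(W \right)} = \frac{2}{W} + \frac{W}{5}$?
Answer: $- \frac{599}{60} \approx -9.9833$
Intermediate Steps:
$l{\left(W \right)} = \frac{2}{W} + \frac{W}{5}$ ($l{\left(W \right)} = \frac{2}{W} + W \frac{1}{5} = \frac{2}{W} + \frac{W}{5}$)
$\left(9 + \left(\frac{l{\left(-3 \right)}}{-4} - \frac{4}{b}\right)\right) \left(-1\right) = \left(9 + \left(\frac{\frac{2}{-3} + \frac{1}{5} \left(-3\right)}{-4} - \frac{4}{-6}\right)\right) \left(-1\right) = \left(9 + \left(\left(2 \left(- \frac{1}{3}\right) - \frac{3}{5}\right) \left(- \frac{1}{4}\right) - - \frac{2}{3}\right)\right) \left(-1\right) = \left(9 + \left(\left(- \frac{2}{3} - \frac{3}{5}\right) \left(- \frac{1}{4}\right) + \frac{2}{3}\right)\right) \left(-1\right) = \left(9 + \left(\left(- \frac{19}{15}\right) \left(- \frac{1}{4}\right) + \frac{2}{3}\right)\right) \left(-1\right) = \left(9 + \left(\frac{19}{60} + \frac{2}{3}\right)\right) \left(-1\right) = \left(9 + \frac{59}{60}\right) \left(-1\right) = \frac{599}{60} \left(-1\right) = - \frac{599}{60}$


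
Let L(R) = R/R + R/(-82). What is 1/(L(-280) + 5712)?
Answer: 41/234373 ≈ 0.00017493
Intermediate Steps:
L(R) = 1 - R/82 (L(R) = 1 + R*(-1/82) = 1 - R/82)
1/(L(-280) + 5712) = 1/((1 - 1/82*(-280)) + 5712) = 1/((1 + 140/41) + 5712) = 1/(181/41 + 5712) = 1/(234373/41) = 41/234373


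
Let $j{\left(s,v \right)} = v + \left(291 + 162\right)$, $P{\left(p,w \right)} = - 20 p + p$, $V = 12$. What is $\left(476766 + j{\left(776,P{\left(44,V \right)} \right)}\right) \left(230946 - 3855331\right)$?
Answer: $-1726595399455$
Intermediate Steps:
$P{\left(p,w \right)} = - 19 p$
$j{\left(s,v \right)} = 453 + v$ ($j{\left(s,v \right)} = v + 453 = 453 + v$)
$\left(476766 + j{\left(776,P{\left(44,V \right)} \right)}\right) \left(230946 - 3855331\right) = \left(476766 + \left(453 - 836\right)\right) \left(230946 - 3855331\right) = \left(476766 + \left(453 - 836\right)\right) \left(-3624385\right) = \left(476766 - 383\right) \left(-3624385\right) = 476383 \left(-3624385\right) = -1726595399455$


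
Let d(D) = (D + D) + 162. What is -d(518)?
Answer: -1198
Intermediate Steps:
d(D) = 162 + 2*D (d(D) = 2*D + 162 = 162 + 2*D)
-d(518) = -(162 + 2*518) = -(162 + 1036) = -1*1198 = -1198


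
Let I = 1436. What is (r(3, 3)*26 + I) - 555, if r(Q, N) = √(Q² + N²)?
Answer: 881 + 78*√2 ≈ 991.31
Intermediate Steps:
r(Q, N) = √(N² + Q²)
(r(3, 3)*26 + I) - 555 = (√(3² + 3²)*26 + 1436) - 555 = (√(9 + 9)*26 + 1436) - 555 = (√18*26 + 1436) - 555 = ((3*√2)*26 + 1436) - 555 = (78*√2 + 1436) - 555 = (1436 + 78*√2) - 555 = 881 + 78*√2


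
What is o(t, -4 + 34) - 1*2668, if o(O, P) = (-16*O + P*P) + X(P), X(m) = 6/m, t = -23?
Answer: -6999/5 ≈ -1399.8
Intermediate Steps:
o(O, P) = P² - 16*O + 6/P (o(O, P) = (-16*O + P*P) + 6/P = (-16*O + P²) + 6/P = (P² - 16*O) + 6/P = P² - 16*O + 6/P)
o(t, -4 + 34) - 1*2668 = ((-4 + 34)² - 16*(-23) + 6/(-4 + 34)) - 1*2668 = (30² + 368 + 6/30) - 2668 = (900 + 368 + 6*(1/30)) - 2668 = (900 + 368 + ⅕) - 2668 = 6341/5 - 2668 = -6999/5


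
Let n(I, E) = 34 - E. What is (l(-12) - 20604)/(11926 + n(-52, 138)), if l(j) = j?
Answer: -10308/5911 ≈ -1.7439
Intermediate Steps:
(l(-12) - 20604)/(11926 + n(-52, 138)) = (-12 - 20604)/(11926 + (34 - 1*138)) = -20616/(11926 + (34 - 138)) = -20616/(11926 - 104) = -20616/11822 = -20616*1/11822 = -10308/5911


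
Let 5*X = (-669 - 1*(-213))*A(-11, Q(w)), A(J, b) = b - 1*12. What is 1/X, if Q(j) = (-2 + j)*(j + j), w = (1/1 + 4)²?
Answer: -5/518928 ≈ -9.6352e-6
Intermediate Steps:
w = 25 (w = (1 + 4)² = 5² = 25)
Q(j) = 2*j*(-2 + j) (Q(j) = (-2 + j)*(2*j) = 2*j*(-2 + j))
A(J, b) = -12 + b (A(J, b) = b - 12 = -12 + b)
X = -518928/5 (X = ((-669 - 1*(-213))*(-12 + 2*25*(-2 + 25)))/5 = ((-669 + 213)*(-12 + 2*25*23))/5 = (-456*(-12 + 1150))/5 = (-456*1138)/5 = (⅕)*(-518928) = -518928/5 ≈ -1.0379e+5)
1/X = 1/(-518928/5) = -5/518928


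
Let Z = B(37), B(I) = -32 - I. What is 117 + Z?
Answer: 48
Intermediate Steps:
Z = -69 (Z = -32 - 1*37 = -32 - 37 = -69)
117 + Z = 117 - 69 = 48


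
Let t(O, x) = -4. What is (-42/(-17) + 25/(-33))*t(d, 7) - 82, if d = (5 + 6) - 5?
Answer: -49846/561 ≈ -88.852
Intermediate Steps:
d = 6 (d = 11 - 5 = 6)
(-42/(-17) + 25/(-33))*t(d, 7) - 82 = (-42/(-17) + 25/(-33))*(-4) - 82 = (-42*(-1/17) + 25*(-1/33))*(-4) - 82 = (42/17 - 25/33)*(-4) - 82 = (961/561)*(-4) - 82 = -3844/561 - 82 = -49846/561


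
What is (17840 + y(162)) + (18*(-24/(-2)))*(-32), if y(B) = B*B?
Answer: 37172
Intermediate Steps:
y(B) = B**2
(17840 + y(162)) + (18*(-24/(-2)))*(-32) = (17840 + 162**2) + (18*(-24/(-2)))*(-32) = (17840 + 26244) + (18*(-24*(-1/2)))*(-32) = 44084 + (18*12)*(-32) = 44084 + 216*(-32) = 44084 - 6912 = 37172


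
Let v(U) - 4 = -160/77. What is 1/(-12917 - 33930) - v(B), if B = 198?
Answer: -6933433/3607219 ≈ -1.9221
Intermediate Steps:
v(U) = 148/77 (v(U) = 4 - 160/77 = 148/77)
1/(-12917 - 33930) - v(B) = 1/(-12917 - 33930) - 1*148/77 = 1/(-46847) - 148/77 = -1/46847 - 148/77 = -6933433/3607219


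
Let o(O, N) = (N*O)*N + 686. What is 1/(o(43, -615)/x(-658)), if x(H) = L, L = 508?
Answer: 508/16264361 ≈ 3.1234e-5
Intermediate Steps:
o(O, N) = 686 + O*N² (o(O, N) = O*N² + 686 = 686 + O*N²)
x(H) = 508
1/(o(43, -615)/x(-658)) = 1/((686 + 43*(-615)²)/508) = 1/((686 + 43*378225)*(1/508)) = 1/((686 + 16263675)*(1/508)) = 1/(16264361*(1/508)) = 1/(16264361/508) = 508/16264361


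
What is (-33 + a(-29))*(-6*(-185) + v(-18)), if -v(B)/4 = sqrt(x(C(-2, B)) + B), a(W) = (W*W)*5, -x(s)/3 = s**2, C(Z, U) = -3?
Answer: 4630920 - 50064*I*sqrt(5) ≈ 4.6309e+6 - 1.1195e+5*I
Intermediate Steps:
x(s) = -3*s**2
a(W) = 5*W**2 (a(W) = W**2*5 = 5*W**2)
v(B) = -4*sqrt(-27 + B) (v(B) = -4*sqrt(-3*(-3)**2 + B) = -4*sqrt(-3*9 + B) = -4*sqrt(-27 + B))
(-33 + a(-29))*(-6*(-185) + v(-18)) = (-33 + 5*(-29)**2)*(-6*(-185) - 4*sqrt(-27 - 18)) = (-33 + 5*841)*(1110 - 12*I*sqrt(5)) = (-33 + 4205)*(1110 - 12*I*sqrt(5)) = 4172*(1110 - 12*I*sqrt(5)) = 4630920 - 50064*I*sqrt(5)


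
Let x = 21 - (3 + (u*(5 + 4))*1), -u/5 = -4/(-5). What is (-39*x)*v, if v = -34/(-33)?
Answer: -23868/11 ≈ -2169.8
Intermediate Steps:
u = -4 (u = -(-20)/(-5) = -(-20)*(-1)/5 = -5*⅘ = -4)
v = 34/33 (v = -34*(-1/33) = 34/33 ≈ 1.0303)
x = 54 (x = 21 - (3 - 4*(5 + 4)*1) = 21 - (3 - 4*9*1) = 21 - (3 - 36*1) = 21 - (3 - 36) = 21 - 1*(-33) = 21 + 33 = 54)
(-39*x)*v = -39*54*(34/33) = -2106*34/33 = -23868/11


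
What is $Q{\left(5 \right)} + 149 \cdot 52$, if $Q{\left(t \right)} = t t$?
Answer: $7773$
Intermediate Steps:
$Q{\left(t \right)} = t^{2}$
$Q{\left(5 \right)} + 149 \cdot 52 = 5^{2} + 149 \cdot 52 = 25 + 7748 = 7773$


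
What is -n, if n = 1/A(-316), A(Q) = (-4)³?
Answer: 1/64 ≈ 0.015625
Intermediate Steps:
A(Q) = -64
n = -1/64 (n = 1/(-64) = -1/64 ≈ -0.015625)
-n = -1*(-1/64) = 1/64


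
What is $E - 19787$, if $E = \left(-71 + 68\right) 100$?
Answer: $-20087$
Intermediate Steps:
$E = -300$ ($E = \left(-3\right) 100 = -300$)
$E - 19787 = -300 - 19787 = -20087$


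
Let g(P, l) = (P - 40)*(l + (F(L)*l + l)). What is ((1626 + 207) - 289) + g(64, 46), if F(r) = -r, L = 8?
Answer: -5080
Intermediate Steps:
g(P, l) = -6*l*(-40 + P) (g(P, l) = (P - 40)*(l + ((-1*8)*l + l)) = (-40 + P)*(l + (-8*l + l)) = (-40 + P)*(l - 7*l) = (-40 + P)*(-6*l) = -6*l*(-40 + P))
((1626 + 207) - 289) + g(64, 46) = ((1626 + 207) - 289) + 6*46*(40 - 1*64) = (1833 - 289) + 6*46*(40 - 64) = 1544 + 6*46*(-24) = 1544 - 6624 = -5080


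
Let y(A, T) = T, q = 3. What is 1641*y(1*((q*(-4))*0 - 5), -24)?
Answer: -39384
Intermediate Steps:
1641*y(1*((q*(-4))*0 - 5), -24) = 1641*(-24) = -39384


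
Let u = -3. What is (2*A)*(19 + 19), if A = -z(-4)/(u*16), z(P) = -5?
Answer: -95/12 ≈ -7.9167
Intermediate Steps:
A = -5/48 (A = -(-5)/((-3*16)) = -(-5)/(-48) = -(-5)*(-1)/48 = -1*5/48 = -5/48 ≈ -0.10417)
(2*A)*(19 + 19) = (2*(-5/48))*(19 + 19) = -5/24*38 = -95/12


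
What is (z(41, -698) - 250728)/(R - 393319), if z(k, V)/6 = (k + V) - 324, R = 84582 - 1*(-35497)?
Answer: 42769/45540 ≈ 0.93915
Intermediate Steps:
R = 120079 (R = 84582 + 35497 = 120079)
z(k, V) = -1944 + 6*V + 6*k (z(k, V) = 6*((k + V) - 324) = 6*((V + k) - 324) = 6*(-324 + V + k) = -1944 + 6*V + 6*k)
(z(41, -698) - 250728)/(R - 393319) = ((-1944 + 6*(-698) + 6*41) - 250728)/(120079 - 393319) = ((-1944 - 4188 + 246) - 250728)/(-273240) = (-5886 - 250728)*(-1/273240) = -256614*(-1/273240) = 42769/45540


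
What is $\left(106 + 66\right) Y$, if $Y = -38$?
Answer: $-6536$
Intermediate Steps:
$\left(106 + 66\right) Y = \left(106 + 66\right) \left(-38\right) = 172 \left(-38\right) = -6536$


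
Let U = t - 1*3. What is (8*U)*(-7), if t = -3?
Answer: 336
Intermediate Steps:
U = -6 (U = -3 - 1*3 = -3 - 3 = -6)
(8*U)*(-7) = (8*(-6))*(-7) = -48*(-7) = 336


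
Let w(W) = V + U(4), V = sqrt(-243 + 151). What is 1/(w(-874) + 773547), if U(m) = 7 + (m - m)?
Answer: 386777/299192895504 - I*sqrt(23)/299192895504 ≈ 1.2927e-6 - 1.6029e-11*I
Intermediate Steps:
V = 2*I*sqrt(23) (V = sqrt(-92) = 2*I*sqrt(23) ≈ 9.5917*I)
U(m) = 7 (U(m) = 7 + 0 = 7)
w(W) = 7 + 2*I*sqrt(23) (w(W) = 2*I*sqrt(23) + 7 = 7 + 2*I*sqrt(23))
1/(w(-874) + 773547) = 1/((7 + 2*I*sqrt(23)) + 773547) = 1/(773554 + 2*I*sqrt(23))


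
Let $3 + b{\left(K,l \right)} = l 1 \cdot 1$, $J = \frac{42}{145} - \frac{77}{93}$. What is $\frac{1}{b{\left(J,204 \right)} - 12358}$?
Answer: $- \frac{1}{12157} \approx -8.2257 \cdot 10^{-5}$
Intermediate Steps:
$J = - \frac{7259}{13485}$ ($J = 42 \cdot \frac{1}{145} - \frac{77}{93} = \frac{42}{145} - \frac{77}{93} = - \frac{7259}{13485} \approx -0.5383$)
$b{\left(K,l \right)} = -3 + l$ ($b{\left(K,l \right)} = -3 + l 1 \cdot 1 = -3 + l 1 = -3 + l$)
$\frac{1}{b{\left(J,204 \right)} - 12358} = \frac{1}{\left(-3 + 204\right) - 12358} = \frac{1}{201 - 12358} = \frac{1}{-12157} = - \frac{1}{12157}$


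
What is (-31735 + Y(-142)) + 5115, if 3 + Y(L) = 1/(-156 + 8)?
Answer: -3940205/148 ≈ -26623.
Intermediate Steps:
Y(L) = -445/148 (Y(L) = -3 + 1/(-156 + 8) = -3 + 1/(-148) = -3 - 1/148 = -445/148)
(-31735 + Y(-142)) + 5115 = (-31735 - 445/148) + 5115 = -4697225/148 + 5115 = -3940205/148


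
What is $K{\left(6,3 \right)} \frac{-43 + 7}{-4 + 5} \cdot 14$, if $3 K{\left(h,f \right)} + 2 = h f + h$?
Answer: $-3696$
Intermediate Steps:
$K{\left(h,f \right)} = - \frac{2}{3} + \frac{h}{3} + \frac{f h}{3}$ ($K{\left(h,f \right)} = - \frac{2}{3} + \frac{h f + h}{3} = - \frac{2}{3} + \frac{f h + h}{3} = - \frac{2}{3} + \frac{h + f h}{3} = - \frac{2}{3} + \left(\frac{h}{3} + \frac{f h}{3}\right) = - \frac{2}{3} + \frac{h}{3} + \frac{f h}{3}$)
$K{\left(6,3 \right)} \frac{-43 + 7}{-4 + 5} \cdot 14 = \left(- \frac{2}{3} + \frac{1}{3} \cdot 6 + \frac{1}{3} \cdot 3 \cdot 6\right) \frac{-43 + 7}{-4 + 5} \cdot 14 = \left(- \frac{2}{3} + 2 + 6\right) - \frac{36}{1} \cdot 14 = \frac{22 \left(-36\right) 1 \cdot 14}{3} = \frac{22 \left(\left(-36\right) 14\right)}{3} = \frac{22}{3} \left(-504\right) = -3696$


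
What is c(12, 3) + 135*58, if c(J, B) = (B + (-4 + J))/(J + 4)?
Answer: 125291/16 ≈ 7830.7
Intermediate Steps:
c(J, B) = (-4 + B + J)/(4 + J)
c(12, 3) + 135*58 = (-4 + 3 + 12)/(4 + 12) + 135*58 = 11/16 + 7830 = 125291/16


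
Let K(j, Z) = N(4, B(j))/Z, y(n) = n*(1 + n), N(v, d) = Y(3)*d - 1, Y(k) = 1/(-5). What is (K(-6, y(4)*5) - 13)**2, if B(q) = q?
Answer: 42237001/250000 ≈ 168.95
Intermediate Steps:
Y(k) = -1/5
N(v, d) = -1 - d/5 (N(v, d) = -d/5 - 1 = -1 - d/5)
K(j, Z) = (-1 - j/5)/Z
(K(-6, y(4)*5) - 13)**2 = ((-5 - 1*(-6))/(5*(((4*(1 + 4))*5))) - 13)**2 = ((-5 + 6)/(5*(((4*5)*5))) - 13)**2 = ((1/5)*1/(20*5) - 13)**2 = ((1/5)*1/100 - 13)**2 = ((1/5)*(1/100)*1 - 13)**2 = (1/500 - 13)**2 = (-6499/500)**2 = 42237001/250000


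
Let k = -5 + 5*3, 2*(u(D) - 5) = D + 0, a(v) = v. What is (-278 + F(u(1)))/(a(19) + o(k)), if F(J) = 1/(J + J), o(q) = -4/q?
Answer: -5095/341 ≈ -14.941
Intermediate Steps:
u(D) = 5 + D/2 (u(D) = 5 + (D + 0)/2 = 5 + D/2)
k = 10 (k = -5 + 15 = 10)
F(J) = 1/(2*J)
(-278 + F(u(1)))/(a(19) + o(k)) = (-278 + 1/(2*(5 + (1/2)*1)))/(19 - 4/10) = (-278 + 1/(2*(5 + 1/2)))/(19 - 4*1/10) = (-278 + 1/(2*(11/2)))/(19 - 2/5) = (-278 + (1/2)*(2/11))/(93/5) = (-278 + 1/11)*(5/93) = -3057/11*5/93 = -5095/341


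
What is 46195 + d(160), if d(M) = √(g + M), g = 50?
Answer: 46195 + √210 ≈ 46210.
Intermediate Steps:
d(M) = √(50 + M)
46195 + d(160) = 46195 + √(50 + 160) = 46195 + √210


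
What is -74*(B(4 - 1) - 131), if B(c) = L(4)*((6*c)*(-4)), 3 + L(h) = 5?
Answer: 20350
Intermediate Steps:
L(h) = 2 (L(h) = -3 + 5 = 2)
B(c) = -48*c (B(c) = 2*((6*c)*(-4)) = 2*(-24*c) = -48*c)
-74*(B(4 - 1) - 131) = -74*(-48*(4 - 1) - 131) = -74*(-48*3 - 131) = -74*(-144 - 131) = -74*(-275) = 20350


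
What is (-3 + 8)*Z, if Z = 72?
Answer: 360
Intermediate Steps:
(-3 + 8)*Z = (-3 + 8)*72 = 5*72 = 360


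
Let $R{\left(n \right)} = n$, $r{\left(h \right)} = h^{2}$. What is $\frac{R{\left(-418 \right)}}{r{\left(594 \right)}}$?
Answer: $- \frac{19}{16038} \approx -0.0011847$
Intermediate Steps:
$\frac{R{\left(-418 \right)}}{r{\left(594 \right)}} = - \frac{418}{594^{2}} = - \frac{418}{352836} = \left(-418\right) \frac{1}{352836} = - \frac{19}{16038}$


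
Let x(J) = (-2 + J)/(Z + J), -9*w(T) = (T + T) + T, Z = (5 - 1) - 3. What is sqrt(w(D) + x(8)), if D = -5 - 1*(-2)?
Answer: sqrt(15)/3 ≈ 1.2910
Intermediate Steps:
D = -3 (D = -5 + 2 = -3)
Z = 1 (Z = 4 - 3 = 1)
w(T) = -T/3 (w(T) = -((T + T) + T)/9 = -(2*T + T)/9 = -T/3)
x(J) = (-2 + J)/(1 + J)
sqrt(w(D) + x(8)) = sqrt(-1/3*(-3) + (-2 + 8)/(1 + 8)) = sqrt(1 + 6/9) = sqrt(1 + (1/9)*6) = sqrt(1 + 2/3) = sqrt(5/3) = sqrt(15)/3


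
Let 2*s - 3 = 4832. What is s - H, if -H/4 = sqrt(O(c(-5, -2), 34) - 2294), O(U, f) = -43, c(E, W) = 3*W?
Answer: 4835/2 + 4*I*sqrt(2337) ≈ 2417.5 + 193.37*I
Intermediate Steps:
s = 4835/2 (s = 3/2 + (1/2)*4832 = 3/2 + 2416 = 4835/2 ≈ 2417.5)
H = -4*I*sqrt(2337) (H = -4*sqrt(-43 - 2294) = -4*I*sqrt(2337) ≈ -193.37*I)
s - H = 4835/2 - (-4)*I*sqrt(2337) = 4835/2 + 4*I*sqrt(2337)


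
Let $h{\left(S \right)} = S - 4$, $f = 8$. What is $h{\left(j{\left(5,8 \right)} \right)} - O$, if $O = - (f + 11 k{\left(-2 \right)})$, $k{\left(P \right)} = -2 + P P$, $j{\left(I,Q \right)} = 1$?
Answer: $27$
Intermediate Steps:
$k{\left(P \right)} = -2 + P^{2}$
$h{\left(S \right)} = -4 + S$
$O = -30$ ($O = - (8 + 11 \left(-2 + \left(-2\right)^{2}\right)) = - (8 + 11 \left(-2 + 4\right)) = - (8 + 11 \cdot 2) = - (8 + 22) = \left(-1\right) 30 = -30$)
$h{\left(j{\left(5,8 \right)} \right)} - O = \left(-4 + 1\right) - -30 = -3 + 30 = 27$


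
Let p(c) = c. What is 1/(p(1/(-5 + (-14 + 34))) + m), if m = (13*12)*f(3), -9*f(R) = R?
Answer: -15/779 ≈ -0.019255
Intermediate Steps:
f(R) = -R/9
m = -52 (m = (13*12)*(-1/9*3) = 156*(-1/3) = -52)
1/(p(1/(-5 + (-14 + 34))) + m) = 1/(1/(-5 + (-14 + 34)) - 52) = 1/(1/(-5 + 20) - 52) = 1/(1/15 - 52) = 1/(-779/15) = -15/779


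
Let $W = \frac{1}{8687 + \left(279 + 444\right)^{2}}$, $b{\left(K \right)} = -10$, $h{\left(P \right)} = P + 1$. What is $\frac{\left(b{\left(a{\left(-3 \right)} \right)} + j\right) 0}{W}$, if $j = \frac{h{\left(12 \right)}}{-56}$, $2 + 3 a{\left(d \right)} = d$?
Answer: $0$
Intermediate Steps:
$h{\left(P \right)} = 1 + P$
$a{\left(d \right)} = - \frac{2}{3} + \frac{d}{3}$
$j = - \frac{13}{56}$ ($j = \frac{1 + 12}{-56} = 13 \left(- \frac{1}{56}\right) = - \frac{13}{56} \approx -0.23214$)
$W = \frac{1}{531416}$ ($W = \frac{1}{8687 + 723^{2}} = \frac{1}{8687 + 522729} = \frac{1}{531416} \approx 1.8818 \cdot 10^{-6}$)
$\frac{\left(b{\left(a{\left(-3 \right)} \right)} + j\right) 0}{W} = \left(-10 - \frac{13}{56}\right) 0 \frac{1}{\frac{1}{531416}} = \left(- \frac{573}{56}\right) 0 \cdot 531416 = 0 \cdot 531416 = 0$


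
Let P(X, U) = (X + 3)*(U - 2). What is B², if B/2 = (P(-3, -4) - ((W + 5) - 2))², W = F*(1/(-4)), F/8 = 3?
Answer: 324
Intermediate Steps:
P(X, U) = (-2 + U)*(3 + X) (P(X, U) = (3 + X)*(-2 + U) = (-2 + U)*(3 + X))
F = 24 (F = 8*3 = 24)
W = -6 (W = 24*(1/(-4)) = 24*(1*(-¼)) = 24*(-¼) = -6)
B = 18 (B = 2*((-6 - 2*(-3) + 3*(-4) - 4*(-3)) - ((-6 + 5) - 2))² = 2*((-6 + 6 - 12 + 12) - (-1 - 2))² = 2*(0 - 1*(-3))² = 2*(0 + 3)² = 2*3² = 2*9 = 18)
B² = 18² = 324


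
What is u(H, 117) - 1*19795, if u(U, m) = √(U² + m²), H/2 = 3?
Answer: -19795 + 15*√61 ≈ -19678.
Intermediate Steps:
H = 6 (H = 2*3 = 6)
u(H, 117) - 1*19795 = √(6² + 117²) - 1*19795 = √(36 + 13689) - 19795 = √13725 - 19795 = 15*√61 - 19795 = -19795 + 15*√61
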